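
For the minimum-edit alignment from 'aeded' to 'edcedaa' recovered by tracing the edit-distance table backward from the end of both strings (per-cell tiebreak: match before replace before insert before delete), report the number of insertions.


Edit distance = 4. Backtracking from cell (5, 7) with preference match > replace > insert > delete,
then listing the resulting alignment 'aeded' -> 'edcedaa' left to right:
  Step 1: delete 'a'
  Step 2: keep 'e'
  Step 3: keep 'd'
  Step 4: insert 'c' [insertion #1]
  Step 5: keep 'e'
  Step 6: keep 'd'
  Step 7: insert 'a' [insertion #2]
  Step 8: insert 'a' [insertion #3]
Total insertions: 3

3


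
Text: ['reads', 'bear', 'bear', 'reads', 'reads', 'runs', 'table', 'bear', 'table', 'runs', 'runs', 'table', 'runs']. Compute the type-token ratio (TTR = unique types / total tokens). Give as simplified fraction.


Tokens: 13
Unique types: ('bear', 'reads', 'runs', 'table') = 4
TTR = 4/13
Already in lowest terms.

4/13


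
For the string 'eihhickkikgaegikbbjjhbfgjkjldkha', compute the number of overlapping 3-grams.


String 'eihhickkikgaegikbbjjhbfgjkjldkha' has length L = 32.
Number of overlapping n-grams = L - n + 1
Substituting: 32 - 3 + 1 = 30

30


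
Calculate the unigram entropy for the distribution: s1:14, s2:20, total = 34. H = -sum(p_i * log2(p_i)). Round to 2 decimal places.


Computing entropy H = -sum(p_i * log2(p_i)):
  s1: p = 14/34 = 0.4118, -p*log2(p) = 0.5271
  s2: p = 20/34 = 0.5882, -p*log2(p) = 0.4503
H = sum of terms = 0.9774
Rounded to 2 decimals: 0.98

0.98


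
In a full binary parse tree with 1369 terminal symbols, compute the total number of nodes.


Leaf nodes (terminals): 1369
Internal nodes = n - 1 = 1369 - 1 = 1368
Total = leaves + internal = 1369 + 1368 = 2737

2737


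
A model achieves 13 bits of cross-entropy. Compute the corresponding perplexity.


Perplexity formula: PP = 2^H
H = 13
PP = 2^13
PP = 2^13 = 8192

8192


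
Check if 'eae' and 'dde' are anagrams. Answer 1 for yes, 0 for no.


Sort characters of 'eae': 'aee'
Sort characters of 'dde': 'dde'
Sorted forms differ -> they are NOT anagrams
Result: 0

0


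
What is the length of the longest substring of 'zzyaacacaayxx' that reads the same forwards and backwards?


Scanning 'zzyaacacaayxx' for palindromic substrings.
Substring at positions 2-10: 'yaacacaay'.
Check: reverse('yaacacaay') = 'yaacacaay' -> palindrome confirmed.
Neighbouring characters ('z' / 'x') break symmetry, so it cannot extend further.
No longer palindromic substring exists; longest length = 9

9


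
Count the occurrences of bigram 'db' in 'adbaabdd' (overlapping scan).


Scanning 'adbaabdd' for bigram 'db':
  Position 0: 'ad' -> no
  Position 1: 'db' -> MATCH
  Position 2: 'ba' -> no
  Position 3: 'aa' -> no
  Position 4: 'ab' -> no
  Position 5: 'bd' -> no
  Position 6: 'dd' -> no
Total matches: 1

1


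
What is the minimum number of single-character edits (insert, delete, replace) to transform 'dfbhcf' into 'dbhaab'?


Building DP table for s1='dfbhcf' (len 6) and s2='dbhaab' (len 6):
       d  b  h  a  a  b
    0  1  2  3  4  5  6
  d 1  0  1  2  3  4  5
  f 2  1  1  2  3  4  5
  b 3  2  1  2  3  4  4
  h 4  3  2  1  2  3  4
  c 5  4  3  2  2  3  4
  f 6  5  4  3  3  3  4
Edit distance = dp[6][6] = 4

4


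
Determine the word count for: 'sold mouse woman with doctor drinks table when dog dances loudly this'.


Counting words by splitting on spaces:
  Word 1: 'sold'
  Word 2: 'mouse'
  Word 3: 'woman'
  Word 4: 'with'
  Word 5: 'doctor'
  Word 6: 'drinks'
  Word 7: 'table'
  Word 8: 'when'
  Word 9: 'dog'
  Word 10: 'dances'
  Word 11: 'loudly'
  Word 12: 'this'
Total words: 12

12


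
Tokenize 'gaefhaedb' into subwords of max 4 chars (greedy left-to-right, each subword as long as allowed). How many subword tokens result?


'gaefhaedb' has 9 characters.
Chunking with max size 4:
  Chunk 1: 'gaef' (positions 0-3)
  Chunk 2: 'haed' (positions 4-7)
  Chunk 3: 'b' (positions 8-8)
Total chunks: ceil(9 / 4) = 3

3


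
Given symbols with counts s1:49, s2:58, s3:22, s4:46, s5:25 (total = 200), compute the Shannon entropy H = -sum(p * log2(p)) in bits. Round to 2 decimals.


Computing entropy H = -sum(p_i * log2(p_i)):
  s1: p = 49/200 = 0.2450, -p*log2(p) = 0.4971
  s2: p = 58/200 = 0.2900, -p*log2(p) = 0.5179
  s3: p = 22/200 = 0.1100, -p*log2(p) = 0.3503
  s4: p = 46/200 = 0.2300, -p*log2(p) = 0.4877
  s5: p = 25/200 = 0.1250, -p*log2(p) = 0.3750
H = sum of terms = 2.2280
Rounded to 2 decimals: 2.23

2.23


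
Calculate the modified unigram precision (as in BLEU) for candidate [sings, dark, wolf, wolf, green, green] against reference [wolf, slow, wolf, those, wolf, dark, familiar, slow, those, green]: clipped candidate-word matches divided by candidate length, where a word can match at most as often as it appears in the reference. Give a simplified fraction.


Reference word counts: {'dark': 1, 'familiar': 1, 'green': 1, 'slow': 2, 'those': 2, 'wolf': 3}
Checking each candidate word (with clipping):
  'sings' -> not in reference -> no match (matches: 0)
  'dark' -> in reference (ref count 1, used 1/1) -> match (matches: 1)
  'wolf' -> in reference (ref count 3, used 1/3) -> match (matches: 2)
  'wolf' -> in reference (ref count 3, used 2/3) -> match (matches: 3)
  'green' -> in reference (ref count 1, used 1/1) -> match (matches: 4)
  'green' -> ref count 1 already used up (1/1) -> clipped, no match (matches: 4)
Clipped matches: 4, Candidate length: 6
Precision = 4/6 = 2/3

2/3


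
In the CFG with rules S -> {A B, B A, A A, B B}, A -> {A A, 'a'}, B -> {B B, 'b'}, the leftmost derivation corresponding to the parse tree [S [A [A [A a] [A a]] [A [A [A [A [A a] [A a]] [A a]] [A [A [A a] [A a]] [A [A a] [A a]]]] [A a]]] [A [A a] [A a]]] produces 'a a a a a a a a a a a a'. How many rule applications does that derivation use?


Every bracketed nonterminal node [X ...] in the tree is produced by exactly one rule application.
Reading the tree off as a leftmost derivation:
  Step 1: S  =>  A A   (applied S -> A A)
  Step 2: A A  =>  A A A   (applied A -> A A)
  Step 3: A A A  =>  A A A A   (applied A -> A A)
  Step 4: A A A A  =>  a A A A   (applied A -> a)
  Step 5: a A A A  =>  a a A A   (applied A -> a)
  Step 6: a a A A  =>  a a A A A   (applied A -> A A)
  Step 7: a a A A A  =>  a a A A A A   (applied A -> A A)
  Step 8: a a A A A A  =>  a a A A A A A   (applied A -> A A)
  Step 9: a a A A A A A  =>  a a A A A A A A   (applied A -> A A)
  Step 10: a a A A A A A A  =>  a a a A A A A A   (applied A -> a)
  Step 11: a a a A A A A A  =>  a a a a A A A A   (applied A -> a)
  Step 12: a a a a A A A A  =>  a a a a a A A A   (applied A -> a)
  Step 13: a a a a a A A A  =>  a a a a a A A A A   (applied A -> A A)
  Step 14: a a a a a A A A A  =>  a a a a a A A A A A   (applied A -> A A)
  Step 15: a a a a a A A A A A  =>  a a a a a a A A A A   (applied A -> a)
  Step 16: a a a a a a A A A A  =>  a a a a a a a A A A   (applied A -> a)
  Step 17: a a a a a a a A A A  =>  a a a a a a a A A A A   (applied A -> A A)
  Step 18: a a a a a a a A A A A  =>  a a a a a a a a A A A   (applied A -> a)
  Step 19: a a a a a a a a A A A  =>  a a a a a a a a a A A   (applied A -> a)
  Step 20: a a a a a a a a a A A  =>  a a a a a a a a a a A   (applied A -> a)
  Step 21: a a a a a a a a a a A  =>  a a a a a a a a a a A A   (applied A -> A A)
  Step 22: a a a a a a a a a a A A  =>  a a a a a a a a a a a A   (applied A -> a)
  Step 23: a a a a a a a a a a a A  =>  a a a a a a a a a a a a   (applied A -> a)
Final yield: a a a a a a a a a a a a
Total rewrite steps: 23

23


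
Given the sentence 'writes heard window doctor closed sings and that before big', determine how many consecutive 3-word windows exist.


Word trigrams from [10] words:
  Trigram 1: (writes heard window)
  Trigram 2: (heard window doctor)
  Trigram 3: (window doctor closed)
  Trigram 4: (doctor closed sings)
  Trigram 5: (closed sings and)
  Trigram 6: (sings and that)
  Trigram 7: (and that before)
  Trigram 8: (that before big)
Total word trigrams: 10 - 2 = 8

8


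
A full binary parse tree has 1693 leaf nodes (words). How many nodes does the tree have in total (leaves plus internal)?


Leaf nodes (terminals): 1693
Internal nodes = n - 1 = 1693 - 1 = 1692
Total = leaves + internal = 1693 + 1692 = 3385

3385


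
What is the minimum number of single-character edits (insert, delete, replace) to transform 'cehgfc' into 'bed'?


Building DP table for s1='cehgfc' (len 6) and s2='bed' (len 3):
       b  e  d
    0  1  2  3
  c 1  1  2  3
  e 2  2  1  2
  h 3  3  2  2
  g 4  4  3  3
  f 5  5  4  4
  c 6  6  5  5
Edit distance = dp[6][3] = 5

5


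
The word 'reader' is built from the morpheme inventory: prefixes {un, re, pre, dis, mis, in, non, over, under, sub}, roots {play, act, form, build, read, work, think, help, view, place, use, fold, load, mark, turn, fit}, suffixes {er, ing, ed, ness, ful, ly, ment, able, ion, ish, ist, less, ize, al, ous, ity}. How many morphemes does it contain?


Segmenting 'reader' against the inventory:
  'read' -> root (morpheme 1)
  'er' -> suffix (morpheme 2)
Total morphemes: 2

2


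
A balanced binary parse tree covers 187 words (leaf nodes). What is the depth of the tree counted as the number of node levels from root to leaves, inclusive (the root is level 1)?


In a balanced binary tree with n leaves the deepest leaf is ceil(log2(n)) edges below the root,
so counting node levels inclusive of root and leaves gives ceil(log2(n)) + 1 levels.
log2(187) = 7.5469
ceil(7.5469) = 8
levels = 8 + 1 = 9

9


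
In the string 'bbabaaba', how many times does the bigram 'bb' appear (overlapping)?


Scanning 'bbabaaba' for bigram 'bb':
  Position 0: 'bb' -> MATCH
  Position 1: 'ba' -> no
  Position 2: 'ab' -> no
  Position 3: 'ba' -> no
  Position 4: 'aa' -> no
  Position 5: 'ab' -> no
  Position 6: 'ba' -> no
Total matches: 1

1


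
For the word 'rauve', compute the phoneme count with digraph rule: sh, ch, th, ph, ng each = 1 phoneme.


Parsing 'rauve' greedily, digraphs first:
  'r' -> consonant phoneme (phonemes so far: 1)
  'a' -> vowel phoneme (phonemes so far: 2)
  'u' -> vowel phoneme (phonemes so far: 3)
  'v' -> consonant phoneme (phonemes so far: 4)
  'e' -> vowel phoneme (phonemes so far: 5)
Total phonemes: 5

5


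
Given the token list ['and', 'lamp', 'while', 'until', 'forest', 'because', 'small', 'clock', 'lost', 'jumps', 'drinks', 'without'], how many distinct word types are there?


Listing all tokens and tracking unique types:
  Token 1: 'and' -> NEW (unique so far: 1)
  Token 2: 'lamp' -> NEW (unique so far: 2)
  Token 3: 'while' -> NEW (unique so far: 3)
  Token 4: 'until' -> NEW (unique so far: 4)
  Token 5: 'forest' -> NEW (unique so far: 5)
  Token 6: 'because' -> NEW (unique so far: 6)
  Token 7: 'small' -> NEW (unique so far: 7)
  Token 8: 'clock' -> NEW (unique so far: 8)
  Token 9: 'lost' -> NEW (unique so far: 9)
  Token 10: 'jumps' -> NEW (unique so far: 10)
  Token 11: 'drinks' -> NEW (unique so far: 11)
  Token 12: 'without' -> NEW (unique so far: 12)
Unique types: ('and', 'because', 'clock', 'drinks', 'forest', 'jumps', 'lamp', 'lost', 'small', 'until', 'while', 'without')
Vocabulary size: 12

12


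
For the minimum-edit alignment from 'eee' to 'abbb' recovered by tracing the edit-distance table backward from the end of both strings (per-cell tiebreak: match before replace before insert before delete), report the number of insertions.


Edit distance = 4. Backtracking from cell (3, 4) with preference match > replace > insert > delete,
then listing the resulting alignment 'eee' -> 'abbb' left to right:
  Step 1: insert 'a' [insertion #1]
  Step 2: replace e->b
  Step 3: replace e->b
  Step 4: replace e->b
Total insertions: 1

1


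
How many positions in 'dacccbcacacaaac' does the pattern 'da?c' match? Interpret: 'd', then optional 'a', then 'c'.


Pattern: da?c means 'd', then optional 'a', then 'c'.
Scanning 'dacccbcacacaaac' position-by-position:
  Pos 0: window 'dac' -> MATCH
  Pos 1: window 'acc' -> no
  Pos 2: window 'ccc' -> no
  Pos 3: window 'ccb' -> no
  Pos 4: window 'cbc' -> no
  Pos 5: window 'bca' -> no
  Pos 6: window 'cac' -> no
  Pos 7: window 'aca' -> no
  Pos 8: window 'cac' -> no
  Pos 9: window 'aca' -> no
  Pos 10: window 'caa' -> no
  Pos 11: window 'aaa' -> no
  Pos 12: window 'aac' -> no
  Pos 13: window 'ac' -> no
  Pos 14: window 'c' -> no
Total matches: 1

1


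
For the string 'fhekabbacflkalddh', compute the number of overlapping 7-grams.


String 'fhekabbacflkalddh' has length L = 17.
Number of overlapping n-grams = L - n + 1
Substituting: 17 - 7 + 1 = 11

11


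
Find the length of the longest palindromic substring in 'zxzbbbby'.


Scanning 'zxzbbbby' for palindromic substrings.
Substring at positions 3-6: 'bbbb'.
Check: reverse('bbbb') = 'bbbb' -> palindrome confirmed.
Neighbouring characters ('z' / 'y') break symmetry, so it cannot extend further.
No longer palindromic substring exists; longest length = 4

4


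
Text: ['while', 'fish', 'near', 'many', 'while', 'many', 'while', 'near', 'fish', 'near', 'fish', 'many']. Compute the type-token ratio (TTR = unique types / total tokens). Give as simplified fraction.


Tokens: 12
Unique types: ('fish', 'many', 'near', 'while') = 4
TTR = 4/12
Simplify: divide both by 4 -> 1/3
TTR = 1/3

1/3


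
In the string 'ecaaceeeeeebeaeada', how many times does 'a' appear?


Scanning 'ecaaceeeeeebeaeada' for 'a':
  Position 2: 'a' -> MATCH (count: 1)
  Position 3: 'a' -> MATCH (count: 2)
  Position 13: 'a' -> MATCH (count: 3)
  Position 15: 'a' -> MATCH (count: 4)
  Position 17: 'a' -> MATCH (count: 5)
Total occurrences of 'a': 5

5


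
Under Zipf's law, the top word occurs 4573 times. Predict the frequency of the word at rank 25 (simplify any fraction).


Zipf's law: freq(rank) = f1 / rank
f1 = 4573, rank = 25
freq = 4573 / 25
GCD(4573, 25) = 1
Simplified: 4573/25

4573/25


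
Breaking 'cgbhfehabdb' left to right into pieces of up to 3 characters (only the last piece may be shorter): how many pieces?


'cgbhfehabdb' has 11 characters.
Chunking with max size 3:
  Chunk 1: 'cgb' (positions 0-2)
  Chunk 2: 'hfe' (positions 3-5)
  Chunk 3: 'hab' (positions 6-8)
  Chunk 4: 'db' (positions 9-10)
Total chunks: ceil(11 / 3) = 4

4


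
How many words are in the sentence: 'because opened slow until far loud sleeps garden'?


Counting words by splitting on spaces:
  Word 1: 'because'
  Word 2: 'opened'
  Word 3: 'slow'
  Word 4: 'until'
  Word 5: 'far'
  Word 6: 'loud'
  Word 7: 'sleeps'
  Word 8: 'garden'
Total words: 8

8


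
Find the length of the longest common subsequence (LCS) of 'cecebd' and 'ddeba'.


DP table for LCS of 'cecebd' and 'ddeba':
       d  d  e  b  a
    0  0  0  0  0  0
  c 0  0  0  0  0  0
  e 0  0  0  1  1  1
  c 0  0  0  1  1  1
  e 0  0  0  1  1  1
  b 0  0  0  1  2  2
  d 0  1  1  1  2  2
LCS: 'eb'
LCS length = 2

2


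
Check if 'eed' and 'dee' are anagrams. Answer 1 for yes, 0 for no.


Sort characters of 'eed': 'dee'
Sort characters of 'dee': 'dee'
Sorted forms match -> they ARE anagrams
Result: 1

1


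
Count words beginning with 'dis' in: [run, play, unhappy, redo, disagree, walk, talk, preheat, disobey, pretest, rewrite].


Checking each word for prefix 'dis':
  'run' -> no (count: 0)
  'play' -> no (count: 0)
  'unhappy' -> no (count: 0)
  'redo' -> no (count: 0)
  'disagree' -> YES, starts with 'dis' (count: 1)
  'walk' -> no (count: 1)
  'talk' -> no (count: 1)
  'preheat' -> no (count: 1)
  'disobey' -> YES, starts with 'dis' (count: 2)
  'pretest' -> no (count: 2)
  'rewrite' -> no (count: 2)
Total with prefix 'dis': 2

2


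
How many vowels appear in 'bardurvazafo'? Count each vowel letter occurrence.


Scanning each character of 'bardurvazafo':
  Position 1: 'b' -> consonant (running count: 0)
  Position 2: 'a' -> vowel (running count: 1)
  Position 3: 'r' -> consonant (running count: 1)
  Position 4: 'd' -> consonant (running count: 1)
  Position 5: 'u' -> vowel (running count: 2)
  Position 6: 'r' -> consonant (running count: 2)
  Position 7: 'v' -> consonant (running count: 2)
  Position 8: 'a' -> vowel (running count: 3)
  Position 9: 'z' -> consonant (running count: 3)
  Position 10: 'a' -> vowel (running count: 4)
  Position 11: 'f' -> consonant (running count: 4)
  Position 12: 'o' -> vowel (running count: 5)
Total vowels: 5

5


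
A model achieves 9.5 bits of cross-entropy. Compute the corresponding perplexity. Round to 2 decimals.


Perplexity formula: PP = 2^H
H = 9.5
PP = 2^9.5
Decompose: 2^9.5 = 2^9 * 2^0.5 = 2^9 * sqrt(2)
2^9 = 512, sqrt(2) ~ 1.4142136
PP ~ 512 * 1.4142136 = 724.0773632
Rounded to 2 decimals: 724.08

724.08


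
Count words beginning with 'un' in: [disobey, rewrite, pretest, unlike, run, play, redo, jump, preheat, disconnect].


Checking each word for prefix 'un':
  'disobey' -> no (count: 0)
  'rewrite' -> no (count: 0)
  'pretest' -> no (count: 0)
  'unlike' -> YES, starts with 'un' (count: 1)
  'run' -> no (count: 1)
  'play' -> no (count: 1)
  'redo' -> no (count: 1)
  'jump' -> no (count: 1)
  'preheat' -> no (count: 1)
  'disconnect' -> no (count: 1)
Total with prefix 'un': 1

1


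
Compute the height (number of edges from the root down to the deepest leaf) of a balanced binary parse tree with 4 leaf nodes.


In a balanced binary tree with n leaves the deepest leaf is ceil(log2(n)) edges below the root.
log2(4) = 2.0000
ceil(2.0000) = 2
height (edges) = 2

2


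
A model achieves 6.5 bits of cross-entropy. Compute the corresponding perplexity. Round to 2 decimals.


Perplexity formula: PP = 2^H
H = 6.5
PP = 2^6.5
Decompose: 2^6.5 = 2^6 * 2^0.5 = 2^6 * sqrt(2)
2^6 = 64, sqrt(2) ~ 1.4142136
PP ~ 64 * 1.4142136 = 90.5096704
Rounded to 2 decimals: 90.51

90.51


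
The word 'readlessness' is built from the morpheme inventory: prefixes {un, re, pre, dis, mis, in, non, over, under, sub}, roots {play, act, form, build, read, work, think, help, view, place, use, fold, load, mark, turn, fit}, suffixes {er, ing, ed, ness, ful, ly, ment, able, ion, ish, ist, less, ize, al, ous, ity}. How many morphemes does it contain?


Segmenting 'readlessness' against the inventory:
  'read' -> root (morpheme 1)
  'less' -> suffix (morpheme 2)
  'ness' -> suffix (morpheme 3)
Total morphemes: 3

3


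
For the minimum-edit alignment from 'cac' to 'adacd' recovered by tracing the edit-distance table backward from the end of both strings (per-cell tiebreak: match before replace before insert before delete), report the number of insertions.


Edit distance = 3. Backtracking from cell (3, 5) with preference match > replace > insert > delete,
then listing the resulting alignment 'cac' -> 'adacd' left to right:
  Step 1: insert 'a' [insertion #1]
  Step 2: replace c->d
  Step 3: keep 'a'
  Step 4: keep 'c'
  Step 5: insert 'd' [insertion #2]
Total insertions: 2

2


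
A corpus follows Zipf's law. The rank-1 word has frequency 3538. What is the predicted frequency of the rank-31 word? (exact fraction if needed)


Zipf's law: freq(rank) = f1 / rank
f1 = 3538, rank = 31
freq = 3538 / 31
GCD(3538, 31) = 1
Simplified: 3538/31

3538/31


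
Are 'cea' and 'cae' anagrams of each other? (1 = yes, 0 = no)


Sort characters of 'cea': 'ace'
Sort characters of 'cae': 'ace'
Sorted forms match -> they ARE anagrams
Result: 1

1


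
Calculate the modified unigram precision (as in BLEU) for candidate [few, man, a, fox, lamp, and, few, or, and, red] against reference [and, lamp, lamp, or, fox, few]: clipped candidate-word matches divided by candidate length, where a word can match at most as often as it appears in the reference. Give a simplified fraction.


Reference word counts: {'and': 1, 'few': 1, 'fox': 1, 'lamp': 2, 'or': 1}
Checking each candidate word (with clipping):
  'few' -> in reference (ref count 1, used 1/1) -> match (matches: 1)
  'man' -> not in reference -> no match (matches: 1)
  'a' -> not in reference -> no match (matches: 1)
  'fox' -> in reference (ref count 1, used 1/1) -> match (matches: 2)
  'lamp' -> in reference (ref count 2, used 1/2) -> match (matches: 3)
  'and' -> in reference (ref count 1, used 1/1) -> match (matches: 4)
  'few' -> ref count 1 already used up (1/1) -> clipped, no match (matches: 4)
  'or' -> in reference (ref count 1, used 1/1) -> match (matches: 5)
  'and' -> ref count 1 already used up (1/1) -> clipped, no match (matches: 5)
  'red' -> not in reference -> no match (matches: 5)
Clipped matches: 5, Candidate length: 10
Precision = 5/10 = 1/2

1/2


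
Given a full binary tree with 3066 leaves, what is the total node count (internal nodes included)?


Leaf nodes (terminals): 3066
Internal nodes = n - 1 = 3066 - 1 = 3065
Total = leaves + internal = 3066 + 3065 = 6131

6131


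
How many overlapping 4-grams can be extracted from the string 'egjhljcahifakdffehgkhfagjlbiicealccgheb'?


String 'egjhljcahifakdffehgkhfagjlbiicealccgheb' has length L = 39.
Number of overlapping n-grams = L - n + 1
Substituting: 39 - 4 + 1 = 36

36


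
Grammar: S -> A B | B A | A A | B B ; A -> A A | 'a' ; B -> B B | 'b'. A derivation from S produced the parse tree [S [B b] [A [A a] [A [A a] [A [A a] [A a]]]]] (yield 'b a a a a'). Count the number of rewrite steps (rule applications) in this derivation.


Every bracketed nonterminal node [X ...] in the tree is produced by exactly one rule application.
Reading the tree off as a leftmost derivation:
  Step 1: S  =>  B A   (applied S -> B A)
  Step 2: B A  =>  b A   (applied B -> b)
  Step 3: b A  =>  b A A   (applied A -> A A)
  Step 4: b A A  =>  b a A   (applied A -> a)
  Step 5: b a A  =>  b a A A   (applied A -> A A)
  Step 6: b a A A  =>  b a a A   (applied A -> a)
  Step 7: b a a A  =>  b a a A A   (applied A -> A A)
  Step 8: b a a A A  =>  b a a a A   (applied A -> a)
  Step 9: b a a a A  =>  b a a a a   (applied A -> a)
Final yield: b a a a a
Total rewrite steps: 9

9


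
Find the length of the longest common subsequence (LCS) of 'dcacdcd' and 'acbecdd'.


DP table for LCS of 'dcacdcd' and 'acbecdd':
       a  c  b  e  c  d  d
    0  0  0  0  0  0  0  0
  d 0  0  0  0  0  0  1  1
  c 0  0  1  1  1  1  1  1
  a 0  1  1  1  1  1  1  1
  c 0  1  2  2  2  2  2  2
  d 0  1  2  2  2  2  3  3
  c 0  1  2  2  2  3  3  3
  d 0  1  2  2  2  3  4  4
LCS: 'ccdd'
LCS length = 4

4


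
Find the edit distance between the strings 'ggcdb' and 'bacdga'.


Building DP table for s1='ggcdb' (len 5) and s2='bacdga' (len 6):
       b  a  c  d  g  a
    0  1  2  3  4  5  6
  g 1  1  2  3  4  4  5
  g 2  2  2  3  4  4  5
  c 3  3  3  2  3  4  5
  d 4  4  4  3  2  3  4
  b 5  4  5  4  3  3  4
Edit distance = dp[5][6] = 4

4


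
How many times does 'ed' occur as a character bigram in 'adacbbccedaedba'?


Scanning 'adacbbccedaedba' for bigram 'ed':
  Position 0: 'ad' -> no
  Position 1: 'da' -> no
  Position 2: 'ac' -> no
  Position 3: 'cb' -> no
  Position 4: 'bb' -> no
  Position 5: 'bc' -> no
  Position 6: 'cc' -> no
  Position 7: 'ce' -> no
  Position 8: 'ed' -> MATCH
  Position 9: 'da' -> no
  Position 10: 'ae' -> no
  Position 11: 'ed' -> MATCH
  Position 12: 'db' -> no
  Position 13: 'ba' -> no
Total matches: 2

2


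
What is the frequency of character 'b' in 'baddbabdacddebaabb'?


Scanning 'baddbabdacddebaabb' for 'b':
  Position 0: 'b' -> MATCH (count: 1)
  Position 4: 'b' -> MATCH (count: 2)
  Position 6: 'b' -> MATCH (count: 3)
  Position 13: 'b' -> MATCH (count: 4)
  Position 16: 'b' -> MATCH (count: 5)
  Position 17: 'b' -> MATCH (count: 6)
Total occurrences of 'b': 6

6


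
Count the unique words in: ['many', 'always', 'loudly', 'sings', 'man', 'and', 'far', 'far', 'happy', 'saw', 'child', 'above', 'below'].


Listing all tokens and tracking unique types:
  Token 1: 'many' -> NEW (unique so far: 1)
  Token 2: 'always' -> NEW (unique so far: 2)
  Token 3: 'loudly' -> NEW (unique so far: 3)
  Token 4: 'sings' -> NEW (unique so far: 4)
  Token 5: 'man' -> NEW (unique so far: 5)
  Token 6: 'and' -> NEW (unique so far: 6)
  Token 7: 'far' -> NEW (unique so far: 7)
  Token 8: 'far' -> duplicate (unique so far: 7)
  Token 9: 'happy' -> NEW (unique so far: 8)
  Token 10: 'saw' -> NEW (unique so far: 9)
  Token 11: 'child' -> NEW (unique so far: 10)
  Token 12: 'above' -> NEW (unique so far: 11)
  Token 13: 'below' -> NEW (unique so far: 12)
Unique types: ('above', 'always', 'and', 'below', 'child', 'far', 'happy', 'loudly', 'man', 'many', 'saw', 'sings')
Vocabulary size: 12

12


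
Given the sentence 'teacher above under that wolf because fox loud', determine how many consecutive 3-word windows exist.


Word trigrams from [8] words:
  Trigram 1: (teacher above under)
  Trigram 2: (above under that)
  Trigram 3: (under that wolf)
  Trigram 4: (that wolf because)
  Trigram 5: (wolf because fox)
  Trigram 6: (because fox loud)
Total word trigrams: 8 - 2 = 6

6


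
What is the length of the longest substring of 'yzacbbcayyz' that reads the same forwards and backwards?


Scanning 'yzacbbcayyz' for palindromic substrings.
Substring at positions 2-7: 'acbbca'.
Check: reverse('acbbca') = 'acbbca' -> palindrome confirmed.
Neighbouring characters ('z' / 'y') break symmetry, so it cannot extend further.
No longer palindromic substring exists; longest length = 6

6


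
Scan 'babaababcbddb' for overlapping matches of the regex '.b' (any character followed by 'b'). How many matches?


Pattern: .b means any character followed by 'b'.
Scanning 'babaababcbddb' position-by-position:
  Pos 0: window 'ba' -> no
  Pos 1: window 'ab' -> MATCH
  Pos 2: window 'ba' -> no
  Pos 3: window 'aa' -> no
  Pos 4: window 'ab' -> MATCH
  Pos 5: window 'ba' -> no
  Pos 6: window 'ab' -> MATCH
  Pos 7: window 'bc' -> no
  Pos 8: window 'cb' -> MATCH
  Pos 9: window 'bd' -> no
  Pos 10: window 'dd' -> no
  Pos 11: window 'db' -> MATCH
  Pos 12: window 'b' -> no
Total matches: 5

5


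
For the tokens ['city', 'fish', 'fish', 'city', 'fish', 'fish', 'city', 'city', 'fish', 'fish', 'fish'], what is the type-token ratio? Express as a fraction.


Tokens: 11
Unique types: ('city', 'fish') = 2
TTR = 2/11
Already in lowest terms.

2/11


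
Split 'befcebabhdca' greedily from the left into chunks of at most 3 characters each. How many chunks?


'befcebabhdca' has 12 characters.
Chunking with max size 3:
  Chunk 1: 'bef' (positions 0-2)
  Chunk 2: 'ceb' (positions 3-5)
  Chunk 3: 'abh' (positions 6-8)
  Chunk 4: 'dca' (positions 9-11)
Total chunks: ceil(12 / 3) = 4

4


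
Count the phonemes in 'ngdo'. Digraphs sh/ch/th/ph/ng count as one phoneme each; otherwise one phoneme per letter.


Parsing 'ngdo' greedily, digraphs first:
  'ng' -> digraph (1 consonant phoneme) (phonemes so far: 1)
  'd' -> consonant phoneme (phonemes so far: 2)
  'o' -> vowel phoneme (phonemes so far: 3)
Total phonemes: 3

3


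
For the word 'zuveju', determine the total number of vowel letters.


Scanning each character of 'zuveju':
  Position 1: 'z' -> consonant (running count: 0)
  Position 2: 'u' -> vowel (running count: 1)
  Position 3: 'v' -> consonant (running count: 1)
  Position 4: 'e' -> vowel (running count: 2)
  Position 5: 'j' -> consonant (running count: 2)
  Position 6: 'u' -> vowel (running count: 3)
Total vowels: 3

3


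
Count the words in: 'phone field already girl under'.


Counting words by splitting on spaces:
  Word 1: 'phone'
  Word 2: 'field'
  Word 3: 'already'
  Word 4: 'girl'
  Word 5: 'under'
Total words: 5

5


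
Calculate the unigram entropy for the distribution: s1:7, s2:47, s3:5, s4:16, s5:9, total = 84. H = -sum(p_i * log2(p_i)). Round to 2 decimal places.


Computing entropy H = -sum(p_i * log2(p_i)):
  s1: p = 7/84 = 0.0833, -p*log2(p) = 0.2987
  s2: p = 47/84 = 0.5595, -p*log2(p) = 0.4687
  s3: p = 5/84 = 0.0595, -p*log2(p) = 0.2423
  s4: p = 16/84 = 0.1905, -p*log2(p) = 0.4557
  s5: p = 9/84 = 0.1071, -p*log2(p) = 0.3453
H = sum of terms = 1.8107
Rounded to 2 decimals: 1.81

1.81


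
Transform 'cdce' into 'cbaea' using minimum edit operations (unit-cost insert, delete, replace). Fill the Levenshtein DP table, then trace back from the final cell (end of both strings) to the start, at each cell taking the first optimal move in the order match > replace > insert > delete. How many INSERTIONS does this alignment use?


Edit distance = 3. Backtracking from cell (4, 5) with preference match > replace > insert > delete,
then listing the resulting alignment 'cdce' -> 'cbaea' left to right:
  Step 1: keep 'c'
  Step 2: replace d->b
  Step 3: replace c->a
  Step 4: keep 'e'
  Step 5: insert 'a' [insertion #1]
Total insertions: 1

1


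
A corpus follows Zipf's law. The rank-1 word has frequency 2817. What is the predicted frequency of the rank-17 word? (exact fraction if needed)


Zipf's law: freq(rank) = f1 / rank
f1 = 2817, rank = 17
freq = 2817 / 17
GCD(2817, 17) = 1
Simplified: 2817/17

2817/17


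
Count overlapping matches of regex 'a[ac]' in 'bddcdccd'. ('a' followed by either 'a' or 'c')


Pattern: a[ac] means 'a' followed by either 'a' or 'c'.
Scanning 'bddcdccd' position-by-position:
  Pos 0: window 'bd' -> no
  Pos 1: window 'dd' -> no
  Pos 2: window 'dc' -> no
  Pos 3: window 'cd' -> no
  Pos 4: window 'dc' -> no
  Pos 5: window 'cc' -> no
  Pos 6: window 'cd' -> no
  Pos 7: window 'd' -> no
Total matches: 0

0


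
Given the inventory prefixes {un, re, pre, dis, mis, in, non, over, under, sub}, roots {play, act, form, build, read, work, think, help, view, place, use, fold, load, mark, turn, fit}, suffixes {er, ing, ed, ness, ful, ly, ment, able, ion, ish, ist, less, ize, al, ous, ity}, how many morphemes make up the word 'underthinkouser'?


Segmenting 'underthinkouser' against the inventory:
  'under' -> prefix (morpheme 1)
  'think' -> root (morpheme 2)
  'ous' -> suffix (morpheme 3)
  'er' -> suffix (morpheme 4)
Total morphemes: 4

4


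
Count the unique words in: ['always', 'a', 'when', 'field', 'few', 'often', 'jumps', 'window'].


Listing all tokens and tracking unique types:
  Token 1: 'always' -> NEW (unique so far: 1)
  Token 2: 'a' -> NEW (unique so far: 2)
  Token 3: 'when' -> NEW (unique so far: 3)
  Token 4: 'field' -> NEW (unique so far: 4)
  Token 5: 'few' -> NEW (unique so far: 5)
  Token 6: 'often' -> NEW (unique so far: 6)
  Token 7: 'jumps' -> NEW (unique so far: 7)
  Token 8: 'window' -> NEW (unique so far: 8)
Unique types: ('a', 'always', 'few', 'field', 'jumps', 'often', 'when', 'window')
Vocabulary size: 8

8


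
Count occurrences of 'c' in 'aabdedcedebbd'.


Scanning 'aabdedcedebbd' for 'c':
  Position 6: 'c' -> MATCH (count: 1)
Total occurrences of 'c': 1

1


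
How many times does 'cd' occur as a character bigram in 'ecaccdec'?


Scanning 'ecaccdec' for bigram 'cd':
  Position 0: 'ec' -> no
  Position 1: 'ca' -> no
  Position 2: 'ac' -> no
  Position 3: 'cc' -> no
  Position 4: 'cd' -> MATCH
  Position 5: 'de' -> no
  Position 6: 'ec' -> no
Total matches: 1

1


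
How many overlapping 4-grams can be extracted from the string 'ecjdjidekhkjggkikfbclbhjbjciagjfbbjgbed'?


String 'ecjdjidekhkjggkikfbclbhjbjciagjfbbjgbed' has length L = 39.
Number of overlapping n-grams = L - n + 1
Substituting: 39 - 4 + 1 = 36

36


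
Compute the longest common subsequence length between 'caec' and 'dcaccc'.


DP table for LCS of 'caec' and 'dcaccc':
       d  c  a  c  c  c
    0  0  0  0  0  0  0
  c 0  0  1  1  1  1  1
  a 0  0  1  2  2  2  2
  e 0  0  1  2  2  2  2
  c 0  0  1  2  3  3  3
LCS: 'cac'
LCS length = 3

3


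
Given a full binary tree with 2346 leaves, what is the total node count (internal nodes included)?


Leaf nodes (terminals): 2346
Internal nodes = n - 1 = 2346 - 1 = 2345
Total = leaves + internal = 2346 + 2345 = 4691

4691


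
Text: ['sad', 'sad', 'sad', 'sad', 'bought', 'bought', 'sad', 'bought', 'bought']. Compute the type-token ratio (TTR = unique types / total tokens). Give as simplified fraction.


Tokens: 9
Unique types: ('bought', 'sad') = 2
TTR = 2/9
Already in lowest terms.

2/9


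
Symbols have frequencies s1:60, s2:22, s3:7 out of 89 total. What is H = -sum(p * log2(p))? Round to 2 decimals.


Computing entropy H = -sum(p_i * log2(p_i)):
  s1: p = 60/89 = 0.6742, -p*log2(p) = 0.3835
  s2: p = 22/89 = 0.2472, -p*log2(p) = 0.4984
  s3: p = 7/89 = 0.0787, -p*log2(p) = 0.2885
H = sum of terms = 1.1704
Rounded to 2 decimals: 1.17

1.17


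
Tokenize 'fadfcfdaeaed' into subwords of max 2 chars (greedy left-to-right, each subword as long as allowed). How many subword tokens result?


'fadfcfdaeaed' has 12 characters.
Chunking with max size 2:
  Chunk 1: 'fa' (positions 0-1)
  Chunk 2: 'df' (positions 2-3)
  Chunk 3: 'cf' (positions 4-5)
  Chunk 4: 'da' (positions 6-7)
  Chunk 5: 'ea' (positions 8-9)
  Chunk 6: 'ed' (positions 10-11)
Total chunks: ceil(12 / 2) = 6

6


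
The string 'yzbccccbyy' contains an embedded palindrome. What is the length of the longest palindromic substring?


Scanning 'yzbccccbyy' for palindromic substrings.
Substring at positions 2-7: 'bccccb'.
Check: reverse('bccccb') = 'bccccb' -> palindrome confirmed.
Neighbouring characters ('z' / 'y') break symmetry, so it cannot extend further.
No longer palindromic substring exists; longest length = 6

6


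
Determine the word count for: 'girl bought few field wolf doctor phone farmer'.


Counting words by splitting on spaces:
  Word 1: 'girl'
  Word 2: 'bought'
  Word 3: 'few'
  Word 4: 'field'
  Word 5: 'wolf'
  Word 6: 'doctor'
  Word 7: 'phone'
  Word 8: 'farmer'
Total words: 8

8


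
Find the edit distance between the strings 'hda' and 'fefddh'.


Building DP table for s1='hda' (len 3) and s2='fefddh' (len 6):
       f  e  f  d  d  h
    0  1  2  3  4  5  6
  h 1  1  2  3  4  5  5
  d 2  2  2  3  3  4  5
  a 3  3  3  3  4  4  5
Edit distance = dp[3][6] = 5

5


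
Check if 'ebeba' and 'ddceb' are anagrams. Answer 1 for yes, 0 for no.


Sort characters of 'ebeba': 'abbee'
Sort characters of 'ddceb': 'bcdde'
Sorted forms differ -> they are NOT anagrams
Result: 0

0


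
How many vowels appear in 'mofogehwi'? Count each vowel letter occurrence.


Scanning each character of 'mofogehwi':
  Position 1: 'm' -> consonant (running count: 0)
  Position 2: 'o' -> vowel (running count: 1)
  Position 3: 'f' -> consonant (running count: 1)
  Position 4: 'o' -> vowel (running count: 2)
  Position 5: 'g' -> consonant (running count: 2)
  Position 6: 'e' -> vowel (running count: 3)
  Position 7: 'h' -> consonant (running count: 3)
  Position 8: 'w' -> consonant (running count: 3)
  Position 9: 'i' -> vowel (running count: 4)
Total vowels: 4

4


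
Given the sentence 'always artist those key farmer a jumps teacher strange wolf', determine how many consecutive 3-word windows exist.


Word trigrams from [10] words:
  Trigram 1: (always artist those)
  Trigram 2: (artist those key)
  Trigram 3: (those key farmer)
  Trigram 4: (key farmer a)
  Trigram 5: (farmer a jumps)
  Trigram 6: (a jumps teacher)
  Trigram 7: (jumps teacher strange)
  Trigram 8: (teacher strange wolf)
Total word trigrams: 10 - 2 = 8

8


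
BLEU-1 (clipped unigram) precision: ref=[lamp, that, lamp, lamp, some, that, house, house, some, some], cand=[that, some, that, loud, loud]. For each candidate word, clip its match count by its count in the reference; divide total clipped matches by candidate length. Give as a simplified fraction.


Reference word counts: {'house': 2, 'lamp': 3, 'some': 3, 'that': 2}
Checking each candidate word (with clipping):
  'that' -> in reference (ref count 2, used 1/2) -> match (matches: 1)
  'some' -> in reference (ref count 3, used 1/3) -> match (matches: 2)
  'that' -> in reference (ref count 2, used 2/2) -> match (matches: 3)
  'loud' -> not in reference -> no match (matches: 3)
  'loud' -> not in reference -> no match (matches: 3)
Clipped matches: 3, Candidate length: 5
Precision = 3/5

3/5


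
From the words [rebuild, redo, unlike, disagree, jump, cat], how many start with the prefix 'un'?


Checking each word for prefix 'un':
  'rebuild' -> no (count: 0)
  'redo' -> no (count: 0)
  'unlike' -> YES, starts with 'un' (count: 1)
  'disagree' -> no (count: 1)
  'jump' -> no (count: 1)
  'cat' -> no (count: 1)
Total with prefix 'un': 1

1


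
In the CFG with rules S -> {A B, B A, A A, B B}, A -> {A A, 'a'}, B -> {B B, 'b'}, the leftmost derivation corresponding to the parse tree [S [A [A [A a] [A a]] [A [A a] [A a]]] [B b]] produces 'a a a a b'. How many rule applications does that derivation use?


Every bracketed nonterminal node [X ...] in the tree is produced by exactly one rule application.
Reading the tree off as a leftmost derivation:
  Step 1: S  =>  A B   (applied S -> A B)
  Step 2: A B  =>  A A B   (applied A -> A A)
  Step 3: A A B  =>  A A A B   (applied A -> A A)
  Step 4: A A A B  =>  a A A B   (applied A -> a)
  Step 5: a A A B  =>  a a A B   (applied A -> a)
  Step 6: a a A B  =>  a a A A B   (applied A -> A A)
  Step 7: a a A A B  =>  a a a A B   (applied A -> a)
  Step 8: a a a A B  =>  a a a a B   (applied A -> a)
  Step 9: a a a a B  =>  a a a a b   (applied B -> b)
Final yield: a a a a b
Total rewrite steps: 9

9


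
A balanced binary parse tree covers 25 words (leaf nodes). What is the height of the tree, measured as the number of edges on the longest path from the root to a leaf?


In a balanced binary tree with n leaves the deepest leaf is ceil(log2(n)) edges below the root.
log2(25) = 4.6439
ceil(4.6439) = 5
height (edges) = 5

5


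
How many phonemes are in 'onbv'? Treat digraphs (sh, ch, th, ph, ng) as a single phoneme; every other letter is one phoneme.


Parsing 'onbv' greedily, digraphs first:
  'o' -> vowel phoneme (phonemes so far: 1)
  'n' -> consonant phoneme (phonemes so far: 2)
  'b' -> consonant phoneme (phonemes so far: 3)
  'v' -> consonant phoneme (phonemes so far: 4)
Total phonemes: 4

4


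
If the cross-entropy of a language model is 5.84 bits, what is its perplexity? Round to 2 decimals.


Perplexity formula: PP = 2^H
H = 5.84
PP = 2^5.84
Decompose: 2^5.84 = 2^5 * 2^0.84
2^5 = 32, 2^0.84 ~ 1.7900501
PP ~ 32 * 1.7900501 = 57.2816032
Rounded to 2 decimals: 57.28

57.28


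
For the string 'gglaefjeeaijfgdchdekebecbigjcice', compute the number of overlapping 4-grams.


String 'gglaefjeeaijfgdchdekebecbigjcice' has length L = 32.
Number of overlapping n-grams = L - n + 1
Substituting: 32 - 4 + 1 = 29

29


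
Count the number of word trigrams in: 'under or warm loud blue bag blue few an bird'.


Word trigrams from [10] words:
  Trigram 1: (under or warm)
  Trigram 2: (or warm loud)
  Trigram 3: (warm loud blue)
  Trigram 4: (loud blue bag)
  Trigram 5: (blue bag blue)
  Trigram 6: (bag blue few)
  Trigram 7: (blue few an)
  Trigram 8: (few an bird)
Total word trigrams: 10 - 2 = 8

8


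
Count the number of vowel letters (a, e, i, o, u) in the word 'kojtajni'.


Scanning each character of 'kojtajni':
  Position 1: 'k' -> consonant (running count: 0)
  Position 2: 'o' -> vowel (running count: 1)
  Position 3: 'j' -> consonant (running count: 1)
  Position 4: 't' -> consonant (running count: 1)
  Position 5: 'a' -> vowel (running count: 2)
  Position 6: 'j' -> consonant (running count: 2)
  Position 7: 'n' -> consonant (running count: 2)
  Position 8: 'i' -> vowel (running count: 3)
Total vowels: 3

3


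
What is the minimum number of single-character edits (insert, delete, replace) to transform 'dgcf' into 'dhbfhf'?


Building DP table for s1='dgcf' (len 4) and s2='dhbfhf' (len 6):
       d  h  b  f  h  f
    0  1  2  3  4  5  6
  d 1  0  1  2  3  4  5
  g 2  1  1  2  3  4  5
  c 3  2  2  2  3  4  5
  f 4  3  3  3  2  3  4
Edit distance = dp[4][6] = 4

4


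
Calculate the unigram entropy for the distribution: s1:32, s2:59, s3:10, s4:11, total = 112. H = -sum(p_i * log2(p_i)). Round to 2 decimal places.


Computing entropy H = -sum(p_i * log2(p_i)):
  s1: p = 32/112 = 0.2857, -p*log2(p) = 0.5164
  s2: p = 59/112 = 0.5268, -p*log2(p) = 0.4871
  s3: p = 10/112 = 0.0893, -p*log2(p) = 0.3112
  s4: p = 11/112 = 0.0982, -p*log2(p) = 0.3288
H = sum of terms = 1.6435
Rounded to 2 decimals: 1.64

1.64
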